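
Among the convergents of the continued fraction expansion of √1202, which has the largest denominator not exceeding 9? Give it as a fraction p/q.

√1202 = [34; 1, 2, 34, 2, 1, 68, …] (period length 6).
Convergents:
  p_0/q_0 = 34/1
  p_1/q_1 = 35/1
  p_2/q_2 = 104/3
  p_3/q_3 = 3571/103
q_2 = 3 ≤ 9 < 103 = q_3, so the answer is 104/3.

104/3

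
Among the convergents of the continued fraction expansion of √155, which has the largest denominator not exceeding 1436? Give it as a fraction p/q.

12425/998

√155 = [12; 2, 4, 2, 24, …] (period length 4).
Convergents:
  p_0/q_0 = 12/1
  p_1/q_1 = 25/2
  p_2/q_2 = 112/9
  p_3/q_3 = 249/20
  p_4/q_4 = 6088/489
  p_5/q_5 = 12425/998
  p_6/q_6 = 55788/4481
q_5 = 998 ≤ 1436 < 4481 = q_6, so the answer is 12425/998.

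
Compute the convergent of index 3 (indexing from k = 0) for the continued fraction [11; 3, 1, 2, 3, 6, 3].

124/11

Using pₖ = aₖpₖ₋₁ + pₖ₋₂, qₖ = aₖqₖ₋₁ + qₖ₋₂ (with p₋₁=1, p₋₂=0, q₋₁=0, q₋₂=1):
  k=0: a=11, p=11, q=1
  k=1: a=3, p=34, q=3
  k=2: a=1, p=45, q=4
  k=3: a=2, p=124, q=11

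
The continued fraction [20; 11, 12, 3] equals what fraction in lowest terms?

8237/410

Using pₖ = aₖpₖ₋₁ + pₖ₋₂ and qₖ = aₖqₖ₋₁ + qₖ₋₂:
  k=0: a=20, p=20, q=1
  k=1: a=11, p=221, q=11
  k=2: a=12, p=2672, q=133
  k=3: a=3, p=8237, q=410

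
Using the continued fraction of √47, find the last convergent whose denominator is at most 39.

√47 = [6; 1, 5, 1, 12, …] (period length 4).
Convergents:
  p_0/q_0 = 6/1
  p_1/q_1 = 7/1
  p_2/q_2 = 41/6
  p_3/q_3 = 48/7
  p_4/q_4 = 617/90
q_3 = 7 ≤ 39 < 90 = q_4, so the answer is 48/7.

48/7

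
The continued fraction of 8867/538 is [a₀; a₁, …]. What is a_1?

8867 = 16·538 + 259   →  a_0 = 16
538 = 2·259 + 20   →  a_1 = 2

2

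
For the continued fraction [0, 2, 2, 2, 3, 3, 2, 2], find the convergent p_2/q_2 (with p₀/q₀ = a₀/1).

2/5

Using pₖ = aₖpₖ₋₁ + pₖ₋₂, qₖ = aₖqₖ₋₁ + qₖ₋₂ (with p₋₁=1, p₋₂=0, q₋₁=0, q₋₂=1):
  k=0: a=0, p=0, q=1
  k=1: a=2, p=1, q=2
  k=2: a=2, p=2, q=5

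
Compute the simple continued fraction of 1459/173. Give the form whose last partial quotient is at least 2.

[8; 2, 3, 3, 1, 5]

1459 = 8×173 + 75
173 = 2×75 + 23
75 = 3×23 + 6
23 = 3×6 + 5
6 = 1×5 + 1
5 = 5×1 + 0  (stop)
So 1459/173 = [8; 2, 3, 3, 1, 5].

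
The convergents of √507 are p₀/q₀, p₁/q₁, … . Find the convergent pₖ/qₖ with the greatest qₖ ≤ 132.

√507 = [22; 1, 1, 14, 1, 1, 44, …] (period length 6).
Convergents:
  p_0/q_0 = 22/1
  p_1/q_1 = 23/1
  p_2/q_2 = 45/2
  p_3/q_3 = 653/29
  p_4/q_4 = 698/31
  p_5/q_5 = 1351/60
  p_6/q_6 = 60142/2671
q_5 = 60 ≤ 132 < 2671 = q_6, so the answer is 1351/60.

1351/60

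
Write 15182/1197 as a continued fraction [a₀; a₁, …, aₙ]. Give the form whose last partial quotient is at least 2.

15182 = 12*1197 + 818
1197 = 1*818 + 379
818 = 2*379 + 60
379 = 6*60 + 19
60 = 3*19 + 3
19 = 6*3 + 1
3 = 3*1 + 0  (stop)
So 15182/1197 = [12; 1, 2, 6, 3, 6, 3].

[12; 1, 2, 6, 3, 6, 3]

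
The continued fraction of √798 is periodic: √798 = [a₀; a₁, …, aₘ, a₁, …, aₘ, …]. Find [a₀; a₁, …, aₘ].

a₀ = ⌊√798⌋ = 28.
With m₀=0, d₀=1 and mₖ₊₁ = dₖaₖ − mₖ, dₖ₊₁ = (n − mₖ₊₁²)/dₖ, aₖ₊₁ = ⌊(a₀+mₖ₊₁)/dₖ₊₁⌋:
  k=1: m=28, d=14, a=4
  k=2: m=28, d=1, a=56
d=1 and a=2a₀=56 at k=2, so the next step gives (m, d) = (28, 14) again — its k=1 value — and the period has length 2.

[28; 4, 56]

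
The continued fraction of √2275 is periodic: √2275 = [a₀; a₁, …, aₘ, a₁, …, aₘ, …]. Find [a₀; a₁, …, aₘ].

[47; 1, 2, 3, 2, 1, 94]

a₀ = ⌊√2275⌋ = 47.
With m₀=0, d₀=1 and mₖ₊₁ = dₖaₖ − mₖ, dₖ₊₁ = (n − mₖ₊₁²)/dₖ, aₖ₊₁ = ⌊(a₀+mₖ₊₁)/dₖ₊₁⌋:
  k=1: m=47, d=66, a=1
  k=2: m=19, d=29, a=2
  k=3: m=39, d=26, a=3
  k=4: m=39, d=29, a=2
  k=5: m=19, d=66, a=1
  k=6: m=47, d=1, a=94
d=1 and a=2a₀=94 at k=6, so the next step gives (m, d) = (47, 66) again — its k=1 value — and the period has length 6.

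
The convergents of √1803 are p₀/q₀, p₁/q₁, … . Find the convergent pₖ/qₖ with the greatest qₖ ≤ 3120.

√1803 = [42; 2, 6, 28, 6, 2, 84, …] (period length 6).
Convergents:
  p_0/q_0 = 42/1
  p_1/q_1 = 85/2
  p_2/q_2 = 552/13
  p_3/q_3 = 15541/366
  p_4/q_4 = 93798/2209
  p_5/q_5 = 203137/4784
q_4 = 2209 ≤ 3120 < 4784 = q_5, so the answer is 93798/2209.

93798/2209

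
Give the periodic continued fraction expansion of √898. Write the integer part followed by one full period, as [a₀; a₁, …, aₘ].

a₀ = ⌊√898⌋ = 29.

[29; 1, 28, 1, 58]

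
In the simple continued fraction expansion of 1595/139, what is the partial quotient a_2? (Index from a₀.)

9

1595 = 11·139 + 66   →  a_0 = 11
139 = 2·66 + 7   →  a_1 = 2
66 = 9·7 + 3   →  a_2 = 9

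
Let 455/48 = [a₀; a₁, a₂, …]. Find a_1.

2

455 = 9·48 + 23   →  a_0 = 9
48 = 2·23 + 2   →  a_1 = 2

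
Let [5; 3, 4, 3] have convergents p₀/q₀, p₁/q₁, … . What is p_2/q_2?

Using pₖ = aₖpₖ₋₁ + pₖ₋₂, qₖ = aₖqₖ₋₁ + qₖ₋₂ (with p₋₁=1, p₋₂=0, q₋₁=0, q₋₂=1):
  k=0: a=5, p=5, q=1
  k=1: a=3, p=16, q=3
  k=2: a=4, p=69, q=13

69/13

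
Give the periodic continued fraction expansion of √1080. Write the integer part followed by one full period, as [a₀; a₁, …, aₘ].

[32; 1, 6, 3, 6, 1, 64]

a₀ = ⌊√1080⌋ = 32.
With m₀=0, d₀=1 and mₖ₊₁ = dₖaₖ − mₖ, dₖ₊₁ = (n − mₖ₊₁²)/dₖ, aₖ₊₁ = ⌊(a₀+mₖ₊₁)/dₖ₊₁⌋:
  k=1: m=32, d=56, a=1
  k=2: m=24, d=9, a=6
  k=3: m=30, d=20, a=3
  k=4: m=30, d=9, a=6
  k=5: m=24, d=56, a=1
  k=6: m=32, d=1, a=64
d=1 and a=2a₀=64 at k=6, so the next step gives (m, d) = (32, 56) again — its k=1 value — and the period has length 6.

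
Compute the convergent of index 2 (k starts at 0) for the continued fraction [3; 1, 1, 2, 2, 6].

Using pₖ = aₖpₖ₋₁ + pₖ₋₂, qₖ = aₖqₖ₋₁ + qₖ₋₂ (with p₋₁=1, p₋₂=0, q₋₁=0, q₋₂=1):
  k=0: a=3, p=3, q=1
  k=1: a=1, p=4, q=1
  k=2: a=1, p=7, q=2

7/2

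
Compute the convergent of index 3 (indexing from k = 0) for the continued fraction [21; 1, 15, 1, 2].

373/17

Using pₖ = aₖpₖ₋₁ + pₖ₋₂, qₖ = aₖqₖ₋₁ + qₖ₋₂ (with p₋₁=1, p₋₂=0, q₋₁=0, q₋₂=1):
  k=0: a=21, p=21, q=1
  k=1: a=1, p=22, q=1
  k=2: a=15, p=351, q=16
  k=3: a=1, p=373, q=17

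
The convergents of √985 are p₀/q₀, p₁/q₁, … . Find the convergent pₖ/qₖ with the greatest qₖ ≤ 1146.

√985 = [31; 2, 1, 1, 2, 62, …] (period length 5).
Convergents:
  p_0/q_0 = 31/1
  p_1/q_1 = 63/2
  p_2/q_2 = 94/3
  p_3/q_3 = 157/5
  p_4/q_4 = 408/13
  p_5/q_5 = 25453/811
  p_6/q_6 = 51314/1635
q_5 = 811 ≤ 1146 < 1635 = q_6, so the answer is 25453/811.

25453/811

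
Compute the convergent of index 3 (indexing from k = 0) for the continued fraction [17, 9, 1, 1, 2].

Using pₖ = aₖpₖ₋₁ + pₖ₋₂, qₖ = aₖqₖ₋₁ + qₖ₋₂ (with p₋₁=1, p₋₂=0, q₋₁=0, q₋₂=1):
  k=0: a=17, p=17, q=1
  k=1: a=9, p=154, q=9
  k=2: a=1, p=171, q=10
  k=3: a=1, p=325, q=19

325/19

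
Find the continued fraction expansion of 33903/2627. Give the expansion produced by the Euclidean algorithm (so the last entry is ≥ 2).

[12; 1, 9, 1, 1, 2, 5, 9]

33903 = 12·2627 + 2379
2627 = 1·2379 + 248
2379 = 9·248 + 147
248 = 1·147 + 101
147 = 1·101 + 46
101 = 2·46 + 9
46 = 5·9 + 1
9 = 9·1 + 0  (stop)
So 33903/2627 = [12; 1, 9, 1, 1, 2, 5, 9].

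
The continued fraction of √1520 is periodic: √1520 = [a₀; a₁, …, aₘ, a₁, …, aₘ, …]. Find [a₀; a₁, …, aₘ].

[38; 1, 76]

a₀ = ⌊√1520⌋ = 38.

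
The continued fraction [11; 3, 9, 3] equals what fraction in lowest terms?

Fold from the inside: start with 3/1.
  9 + 1/3 = 28/3
  3 + 3/28 = 87/28
  11 + 28/87 = 985/87

985/87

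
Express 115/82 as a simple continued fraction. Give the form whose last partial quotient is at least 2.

[1; 2, 2, 16]

115 = 1·82 + 33
82 = 2·33 + 16
33 = 2·16 + 1
16 = 16·1 + 0  (stop)
So 115/82 = [1; 2, 2, 16].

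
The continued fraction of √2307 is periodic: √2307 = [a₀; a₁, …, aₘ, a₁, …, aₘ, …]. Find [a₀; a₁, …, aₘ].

[48; 32, 96]

a₀ = ⌊√2307⌋ = 48.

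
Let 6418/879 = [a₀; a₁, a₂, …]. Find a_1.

6418 = 7·879 + 265   →  a_0 = 7
879 = 3·265 + 84   →  a_1 = 3

3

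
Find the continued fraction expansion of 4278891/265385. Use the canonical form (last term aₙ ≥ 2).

[16; 8, 9, 3, 1, 15, 3, 18]

4278891 = 16·265385 + 32731
265385 = 8·32731 + 3537
32731 = 9·3537 + 898
3537 = 3·898 + 843
898 = 1·843 + 55
843 = 15·55 + 18
55 = 3·18 + 1
18 = 18·1 + 0  (stop)
So 4278891/265385 = [16; 8, 9, 3, 1, 15, 3, 18].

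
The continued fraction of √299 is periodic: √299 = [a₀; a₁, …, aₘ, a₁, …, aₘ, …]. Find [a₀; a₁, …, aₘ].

a₀ = ⌊√299⌋ = 17.
With m₀=0, d₀=1 and mₖ₊₁ = dₖaₖ − mₖ, dₖ₊₁ = (n − mₖ₊₁²)/dₖ, aₖ₊₁ = ⌊(a₀+mₖ₊₁)/dₖ₊₁⌋:
  k=1: m=17, d=10, a=3
  k=2: m=13, d=13, a=2
  k=3: m=13, d=10, a=3
  k=4: m=17, d=1, a=34
d=1 and a=2a₀=34 at k=4, so the next step gives (m, d) = (17, 10) again — its k=1 value — and the period has length 4.

[17; 3, 2, 3, 34]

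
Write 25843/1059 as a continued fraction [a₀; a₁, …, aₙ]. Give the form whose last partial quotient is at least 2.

25843 = 24*1059 + 427
1059 = 2*427 + 205
427 = 2*205 + 17
205 = 12*17 + 1
17 = 17*1 + 0  (stop)
So 25843/1059 = [24; 2, 2, 12, 17].

[24; 2, 2, 12, 17]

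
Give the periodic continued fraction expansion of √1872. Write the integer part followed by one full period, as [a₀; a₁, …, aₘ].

[43; 3, 1, 3, 86]

a₀ = ⌊√1872⌋ = 43.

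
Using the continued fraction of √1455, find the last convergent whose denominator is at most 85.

3166/83

√1455 = [38; 6, 1, 11, 1, 6, 76, …] (period length 6).
Convergents:
  p_0/q_0 = 38/1
  p_1/q_1 = 229/6
  p_2/q_2 = 267/7
  p_3/q_3 = 3166/83
  p_4/q_4 = 3433/90
q_3 = 83 ≤ 85 < 90 = q_4, so the answer is 3166/83.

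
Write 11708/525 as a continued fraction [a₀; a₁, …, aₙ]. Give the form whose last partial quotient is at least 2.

[22; 3, 3, 10, 5]

11708 = 22·525 + 158
525 = 3·158 + 51
158 = 3·51 + 5
51 = 10·5 + 1
5 = 5·1 + 0  (stop)
So 11708/525 = [22; 3, 3, 10, 5].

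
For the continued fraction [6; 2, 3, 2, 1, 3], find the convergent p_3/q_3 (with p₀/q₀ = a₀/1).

Using pₖ = aₖpₖ₋₁ + pₖ₋₂, qₖ = aₖqₖ₋₁ + qₖ₋₂ (with p₋₁=1, p₋₂=0, q₋₁=0, q₋₂=1):
  k=0: a=6, p=6, q=1
  k=1: a=2, p=13, q=2
  k=2: a=3, p=45, q=7
  k=3: a=2, p=103, q=16

103/16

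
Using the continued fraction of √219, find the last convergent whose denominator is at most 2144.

√219 = [14; 1, 3, 1, 28, …] (period length 4).
Convergents:
  p_0/q_0 = 14/1
  p_1/q_1 = 15/1
  p_2/q_2 = 59/4
  p_3/q_3 = 74/5
  p_4/q_4 = 2131/144
  p_5/q_5 = 2205/149
  p_6/q_6 = 8746/591
  p_7/q_7 = 10951/740
  p_8/q_8 = 315374/21311
q_7 = 740 ≤ 2144 < 21311 = q_8, so the answer is 10951/740.

10951/740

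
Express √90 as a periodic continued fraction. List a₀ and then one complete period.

[9; 2, 18]

a₀ = ⌊√90⌋ = 9.
With m₀=0, d₀=1 and mₖ₊₁ = dₖaₖ − mₖ, dₖ₊₁ = (n − mₖ₊₁²)/dₖ, aₖ₊₁ = ⌊(a₀+mₖ₊₁)/dₖ₊₁⌋:
  k=1: m=9, d=9, a=2
  k=2: m=9, d=1, a=18
d=1 and a=2a₀=18 at k=2, so the next step gives (m, d) = (9, 9) again — its k=1 value — and the period has length 2.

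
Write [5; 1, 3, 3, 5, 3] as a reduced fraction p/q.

Using pₖ = aₖpₖ₋₁ + pₖ₋₂ and qₖ = aₖqₖ₋₁ + qₖ₋₂:
  k=0: a=5, p=5, q=1
  k=1: a=1, p=6, q=1
  k=2: a=3, p=23, q=4
  k=3: a=3, p=75, q=13
  k=4: a=5, p=398, q=69
  k=5: a=3, p=1269, q=220

1269/220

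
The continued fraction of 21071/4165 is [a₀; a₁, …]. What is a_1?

16

21071 = 5·4165 + 246   →  a_0 = 5
4165 = 16·246 + 229   →  a_1 = 16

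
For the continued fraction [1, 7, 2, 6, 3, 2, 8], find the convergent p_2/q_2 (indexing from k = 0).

Using pₖ = aₖpₖ₋₁ + pₖ₋₂, qₖ = aₖqₖ₋₁ + qₖ₋₂ (with p₋₁=1, p₋₂=0, q₋₁=0, q₋₂=1):
  k=0: a=1, p=1, q=1
  k=1: a=7, p=8, q=7
  k=2: a=2, p=17, q=15

17/15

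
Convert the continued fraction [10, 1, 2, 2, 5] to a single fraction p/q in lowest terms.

Using pₖ = aₖpₖ₋₁ + pₖ₋₂ and qₖ = aₖqₖ₋₁ + qₖ₋₂:
  k=0: a=10, p=10, q=1
  k=1: a=1, p=11, q=1
  k=2: a=2, p=32, q=3
  k=3: a=2, p=75, q=7
  k=4: a=5, p=407, q=38

407/38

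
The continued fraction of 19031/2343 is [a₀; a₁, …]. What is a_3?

9

19031 = 8·2343 + 287   →  a_0 = 8
2343 = 8·287 + 47   →  a_1 = 8
287 = 6·47 + 5   →  a_2 = 6
47 = 9·5 + 2   →  a_3 = 9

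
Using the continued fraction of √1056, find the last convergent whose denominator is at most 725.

8449/260

√1056 = [32; 2, 64, …] (period length 2).
Convergents:
  p_0/q_0 = 32/1
  p_1/q_1 = 65/2
  p_2/q_2 = 4192/129
  p_3/q_3 = 8449/260
  p_4/q_4 = 544928/16769
q_3 = 260 ≤ 725 < 16769 = q_4, so the answer is 8449/260.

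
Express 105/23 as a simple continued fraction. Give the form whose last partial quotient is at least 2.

105 = 4×23 + 13
23 = 1×13 + 10
13 = 1×10 + 3
10 = 3×3 + 1
3 = 3×1 + 0  (stop)
So 105/23 = [4; 1, 1, 3, 3].

[4; 1, 1, 3, 3]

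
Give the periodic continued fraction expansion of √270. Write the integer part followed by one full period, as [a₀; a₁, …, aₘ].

[16; 2, 3, 6, 3, 2, 32]

a₀ = ⌊√270⌋ = 16.
With m₀=0, d₀=1 and mₖ₊₁ = dₖaₖ − mₖ, dₖ₊₁ = (n − mₖ₊₁²)/dₖ, aₖ₊₁ = ⌊(a₀+mₖ₊₁)/dₖ₊₁⌋:
  k=1: m=16, d=14, a=2
  k=2: m=12, d=9, a=3
  k=3: m=15, d=5, a=6
  k=4: m=15, d=9, a=3
  k=5: m=12, d=14, a=2
  k=6: m=16, d=1, a=32
d=1 and a=2a₀=32 at k=6, so the next step gives (m, d) = (16, 14) again — its k=1 value — and the period has length 6.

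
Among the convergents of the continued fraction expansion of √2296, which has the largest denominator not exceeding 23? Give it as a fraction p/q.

575/12

√2296 = [47; 1, 10, 1, 94, …] (period length 4).
Convergents:
  p_0/q_0 = 47/1
  p_1/q_1 = 48/1
  p_2/q_2 = 527/11
  p_3/q_3 = 575/12
  p_4/q_4 = 54577/1139
q_3 = 12 ≤ 23 < 1139 = q_4, so the answer is 575/12.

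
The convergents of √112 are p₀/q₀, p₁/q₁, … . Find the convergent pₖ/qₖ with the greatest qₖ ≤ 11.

74/7

√112 = [10; 1, 1, 2, 1, 1, 20, …] (period length 6).
Convergents:
  p_0/q_0 = 10/1
  p_1/q_1 = 11/1
  p_2/q_2 = 21/2
  p_3/q_3 = 53/5
  p_4/q_4 = 74/7
  p_5/q_5 = 127/12
q_4 = 7 ≤ 11 < 12 = q_5, so the answer is 74/7.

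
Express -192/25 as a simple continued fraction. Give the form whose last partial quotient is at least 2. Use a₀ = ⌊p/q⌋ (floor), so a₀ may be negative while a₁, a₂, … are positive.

-192 = -8×25 + 8
25 = 3×8 + 1
8 = 8×1 + 0  (stop)
So -192/25 = [-8; 3, 8].

[-8; 3, 8]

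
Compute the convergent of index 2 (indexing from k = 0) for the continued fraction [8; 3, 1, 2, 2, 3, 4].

Using pₖ = aₖpₖ₋₁ + pₖ₋₂, qₖ = aₖqₖ₋₁ + qₖ₋₂ (with p₋₁=1, p₋₂=0, q₋₁=0, q₋₂=1):
  k=0: a=8, p=8, q=1
  k=1: a=3, p=25, q=3
  k=2: a=1, p=33, q=4

33/4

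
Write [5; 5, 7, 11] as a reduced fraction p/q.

Fold from the inside: start with 11/1.
  7 + 1/11 = 78/11
  5 + 11/78 = 401/78
  5 + 78/401 = 2083/401

2083/401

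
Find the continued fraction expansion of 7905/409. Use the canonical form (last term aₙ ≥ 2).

[19; 3, 19, 7]

7905 = 19·409 + 134
409 = 3·134 + 7
134 = 19·7 + 1
7 = 7·1 + 0  (stop)
So 7905/409 = [19; 3, 19, 7].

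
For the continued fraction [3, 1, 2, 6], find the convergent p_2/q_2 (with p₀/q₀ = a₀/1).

11/3

Using pₖ = aₖpₖ₋₁ + pₖ₋₂, qₖ = aₖqₖ₋₁ + qₖ₋₂ (with p₋₁=1, p₋₂=0, q₋₁=0, q₋₂=1):
  k=0: a=3, p=3, q=1
  k=1: a=1, p=4, q=1
  k=2: a=2, p=11, q=3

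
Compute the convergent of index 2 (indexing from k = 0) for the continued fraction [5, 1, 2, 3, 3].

17/3

Using pₖ = aₖpₖ₋₁ + pₖ₋₂, qₖ = aₖqₖ₋₁ + qₖ₋₂ (with p₋₁=1, p₋₂=0, q₋₁=0, q₋₂=1):
  k=0: a=5, p=5, q=1
  k=1: a=1, p=6, q=1
  k=2: a=2, p=17, q=3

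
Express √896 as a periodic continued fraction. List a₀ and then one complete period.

a₀ = ⌊√896⌋ = 29.

[29; 1, 13, 1, 58]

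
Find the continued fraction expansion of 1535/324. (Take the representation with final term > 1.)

[4; 1, 2, 1, 4, 3, 5]

1535 = 4·324 + 239
324 = 1·239 + 85
239 = 2·85 + 69
85 = 1·69 + 16
69 = 4·16 + 5
16 = 3·5 + 1
5 = 5·1 + 0  (stop)
So 1535/324 = [4; 1, 2, 1, 4, 3, 5].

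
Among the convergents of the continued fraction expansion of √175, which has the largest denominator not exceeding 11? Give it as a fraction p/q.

119/9

√175 = [13; 4, 2, 1, 2, 4, 26, …] (period length 6).
Convergents:
  p_0/q_0 = 13/1
  p_1/q_1 = 53/4
  p_2/q_2 = 119/9
  p_3/q_3 = 172/13
q_2 = 9 ≤ 11 < 13 = q_3, so the answer is 119/9.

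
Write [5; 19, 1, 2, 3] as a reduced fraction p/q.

Fold from the inside: start with 3/1.
  2 + 1/3 = 7/3
  1 + 3/7 = 10/7
  19 + 7/10 = 197/10
  5 + 10/197 = 995/197

995/197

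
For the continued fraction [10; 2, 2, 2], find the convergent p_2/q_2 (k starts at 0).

Using pₖ = aₖpₖ₋₁ + pₖ₋₂, qₖ = aₖqₖ₋₁ + qₖ₋₂ (with p₋₁=1, p₋₂=0, q₋₁=0, q₋₂=1):
  k=0: a=10, p=10, q=1
  k=1: a=2, p=21, q=2
  k=2: a=2, p=52, q=5

52/5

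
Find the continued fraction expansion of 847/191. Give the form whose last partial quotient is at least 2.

[4; 2, 3, 3, 8]

847 = 4×191 + 83
191 = 2×83 + 25
83 = 3×25 + 8
25 = 3×8 + 1
8 = 8×1 + 0  (stop)
So 847/191 = [4; 2, 3, 3, 8].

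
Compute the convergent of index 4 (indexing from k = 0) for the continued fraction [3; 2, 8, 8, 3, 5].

1496/431

Using pₖ = aₖpₖ₋₁ + pₖ₋₂, qₖ = aₖqₖ₋₁ + qₖ₋₂ (with p₋₁=1, p₋₂=0, q₋₁=0, q₋₂=1):
  k=0: a=3, p=3, q=1
  k=1: a=2, p=7, q=2
  k=2: a=8, p=59, q=17
  k=3: a=8, p=479, q=138
  k=4: a=3, p=1496, q=431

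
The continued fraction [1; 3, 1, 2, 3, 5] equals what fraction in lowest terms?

249/196

Using pₖ = aₖpₖ₋₁ + pₖ₋₂ and qₖ = aₖqₖ₋₁ + qₖ₋₂:
  k=0: a=1, p=1, q=1
  k=1: a=3, p=4, q=3
  k=2: a=1, p=5, q=4
  k=3: a=2, p=14, q=11
  k=4: a=3, p=47, q=37
  k=5: a=5, p=249, q=196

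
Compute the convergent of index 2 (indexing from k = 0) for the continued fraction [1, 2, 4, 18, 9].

13/9

Using pₖ = aₖpₖ₋₁ + pₖ₋₂, qₖ = aₖqₖ₋₁ + qₖ₋₂ (with p₋₁=1, p₋₂=0, q₋₁=0, q₋₂=1):
  k=0: a=1, p=1, q=1
  k=1: a=2, p=3, q=2
  k=2: a=4, p=13, q=9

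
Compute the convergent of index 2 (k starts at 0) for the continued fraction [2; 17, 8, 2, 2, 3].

282/137

Using pₖ = aₖpₖ₋₁ + pₖ₋₂, qₖ = aₖqₖ₋₁ + qₖ₋₂ (with p₋₁=1, p₋₂=0, q₋₁=0, q₋₂=1):
  k=0: a=2, p=2, q=1
  k=1: a=17, p=35, q=17
  k=2: a=8, p=282, q=137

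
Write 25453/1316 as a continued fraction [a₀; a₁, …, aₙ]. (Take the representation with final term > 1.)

[19; 2, 1, 13, 2, 15]

25453 = 19·1316 + 449
1316 = 2·449 + 418
449 = 1·418 + 31
418 = 13·31 + 15
31 = 2·15 + 1
15 = 15·1 + 0  (stop)
So 25453/1316 = [19; 2, 1, 13, 2, 15].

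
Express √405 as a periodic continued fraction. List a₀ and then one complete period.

[20; 8, 40]

a₀ = ⌊√405⌋ = 20.
With m₀=0, d₀=1 and mₖ₊₁ = dₖaₖ − mₖ, dₖ₊₁ = (n − mₖ₊₁²)/dₖ, aₖ₊₁ = ⌊(a₀+mₖ₊₁)/dₖ₊₁⌋:
  k=1: m=20, d=5, a=8
  k=2: m=20, d=1, a=40
d=1 and a=2a₀=40 at k=2, so the next step gives (m, d) = (20, 5) again — its k=1 value — and the period has length 2.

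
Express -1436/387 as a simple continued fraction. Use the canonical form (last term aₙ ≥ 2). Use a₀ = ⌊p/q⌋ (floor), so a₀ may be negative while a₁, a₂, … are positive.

-1436 = -4*387 + 112
387 = 3*112 + 51
112 = 2*51 + 10
51 = 5*10 + 1
10 = 10*1 + 0  (stop)
So -1436/387 = [-4; 3, 2, 5, 10].

[-4; 3, 2, 5, 10]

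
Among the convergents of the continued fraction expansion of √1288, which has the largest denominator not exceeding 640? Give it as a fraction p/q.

√1288 = [35; 1, 7, 1, 70, …] (period length 4).
Convergents:
  p_0/q_0 = 35/1
  p_1/q_1 = 36/1
  p_2/q_2 = 287/8
  p_3/q_3 = 323/9
  p_4/q_4 = 22897/638
  p_5/q_5 = 23220/647
q_4 = 638 ≤ 640 < 647 = q_5, so the answer is 22897/638.

22897/638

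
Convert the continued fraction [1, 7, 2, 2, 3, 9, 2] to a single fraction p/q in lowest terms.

Using pₖ = aₖpₖ₋₁ + pₖ₋₂ and qₖ = aₖqₖ₋₁ + qₖ₋₂:
  k=0: a=1, p=1, q=1
  k=1: a=7, p=8, q=7
  k=2: a=2, p=17, q=15
  k=3: a=2, p=42, q=37
  k=4: a=3, p=143, q=126
  k=5: a=9, p=1329, q=1171
  k=6: a=2, p=2801, q=2468

2801/2468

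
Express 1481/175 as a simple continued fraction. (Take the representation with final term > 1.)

1481 = 8*175 + 81
175 = 2*81 + 13
81 = 6*13 + 3
13 = 4*3 + 1
3 = 3*1 + 0  (stop)
So 1481/175 = [8; 2, 6, 4, 3].

[8; 2, 6, 4, 3]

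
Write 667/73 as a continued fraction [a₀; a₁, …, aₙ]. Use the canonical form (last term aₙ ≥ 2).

667 = 9*73 + 10
73 = 7*10 + 3
10 = 3*3 + 1
3 = 3*1 + 0  (stop)
So 667/73 = [9; 7, 3, 3].

[9; 7, 3, 3]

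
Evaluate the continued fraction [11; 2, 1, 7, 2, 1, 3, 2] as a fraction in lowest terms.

6831/602

Fold from the inside: start with 2/1.
  3 + 1/2 = 7/2
  1 + 2/7 = 9/7
  2 + 7/9 = 25/9
  7 + 9/25 = 184/25
  1 + 25/184 = 209/184
  2 + 184/209 = 602/209
  11 + 209/602 = 6831/602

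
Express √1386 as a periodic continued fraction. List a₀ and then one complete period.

a₀ = ⌊√1386⌋ = 37.

[37; 4, 2, 1, 2, 1, 2, 4, 74]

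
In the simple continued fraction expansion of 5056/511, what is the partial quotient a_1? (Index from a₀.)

1

5056 = 9·511 + 457   →  a_0 = 9
511 = 1·457 + 54   →  a_1 = 1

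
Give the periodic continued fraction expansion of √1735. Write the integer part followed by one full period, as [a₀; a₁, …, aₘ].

a₀ = ⌊√1735⌋ = 41.
With m₀=0, d₀=1 and mₖ₊₁ = dₖaₖ − mₖ, dₖ₊₁ = (n − mₖ₊₁²)/dₖ, aₖ₊₁ = ⌊(a₀+mₖ₊₁)/dₖ₊₁⌋:
  k=1: m=41, d=54, a=1
  k=2: m=13, d=29, a=1
  k=3: m=16, d=51, a=1
  k=4: m=35, d=10, a=7
  k=5: m=35, d=51, a=1
  k=6: m=16, d=29, a=1
  k=7: m=13, d=54, a=1
  k=8: m=41, d=1, a=82
d=1 and a=2a₀=82 at k=8, so the next step gives (m, d) = (41, 54) again — its k=1 value — and the period has length 8.

[41; 1, 1, 1, 7, 1, 1, 1, 82]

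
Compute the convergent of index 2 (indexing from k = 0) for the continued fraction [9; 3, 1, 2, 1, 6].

37/4

Using pₖ = aₖpₖ₋₁ + pₖ₋₂, qₖ = aₖqₖ₋₁ + qₖ₋₂ (with p₋₁=1, p₋₂=0, q₋₁=0, q₋₂=1):
  k=0: a=9, p=9, q=1
  k=1: a=3, p=28, q=3
  k=2: a=1, p=37, q=4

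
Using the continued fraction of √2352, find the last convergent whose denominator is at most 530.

18817/388

√2352 = [48; 2, 96, …] (period length 2).
Convergents:
  p_0/q_0 = 48/1
  p_1/q_1 = 97/2
  p_2/q_2 = 9360/193
  p_3/q_3 = 18817/388
  p_4/q_4 = 1815792/37441
q_3 = 388 ≤ 530 < 37441 = q_4, so the answer is 18817/388.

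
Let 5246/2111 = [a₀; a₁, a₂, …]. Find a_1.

5246 = 2·2111 + 1024   →  a_0 = 2
2111 = 2·1024 + 63   →  a_1 = 2

2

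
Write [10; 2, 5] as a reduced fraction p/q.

Using pₖ = aₖpₖ₋₁ + pₖ₋₂ and qₖ = aₖqₖ₋₁ + qₖ₋₂:
  k=0: a=10, p=10, q=1
  k=1: a=2, p=21, q=2
  k=2: a=5, p=115, q=11

115/11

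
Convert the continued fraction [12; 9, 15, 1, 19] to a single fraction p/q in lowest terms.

Fold from the inside: start with 19/1.
  1 + 1/19 = 20/19
  15 + 19/20 = 319/20
  9 + 20/319 = 2891/319
  12 + 319/2891 = 35011/2891

35011/2891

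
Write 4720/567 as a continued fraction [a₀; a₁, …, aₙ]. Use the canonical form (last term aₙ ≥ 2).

[8; 3, 12, 3, 1, 3]

4720 = 8×567 + 184
567 = 3×184 + 15
184 = 12×15 + 4
15 = 3×4 + 3
4 = 1×3 + 1
3 = 3×1 + 0  (stop)
So 4720/567 = [8; 3, 12, 3, 1, 3].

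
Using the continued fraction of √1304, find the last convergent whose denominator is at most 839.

√1304 = [36; 9, 72, …] (period length 2).
Convergents:
  p_0/q_0 = 36/1
  p_1/q_1 = 325/9
  p_2/q_2 = 23436/649
  p_3/q_3 = 211249/5850
q_2 = 649 ≤ 839 < 5850 = q_3, so the answer is 23436/649.

23436/649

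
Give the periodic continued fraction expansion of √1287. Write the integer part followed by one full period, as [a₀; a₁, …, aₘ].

a₀ = ⌊√1287⌋ = 35.
With m₀=0, d₀=1 and mₖ₊₁ = dₖaₖ − mₖ, dₖ₊₁ = (n − mₖ₊₁²)/dₖ, aₖ₊₁ = ⌊(a₀+mₖ₊₁)/dₖ₊₁⌋:
  k=1: m=35, d=62, a=1
  k=2: m=27, d=9, a=6
  k=3: m=27, d=62, a=1
  k=4: m=35, d=1, a=70
d=1 and a=2a₀=70 at k=4, so the next step gives (m, d) = (35, 62) again — its k=1 value — and the period has length 4.

[35; 1, 6, 1, 70]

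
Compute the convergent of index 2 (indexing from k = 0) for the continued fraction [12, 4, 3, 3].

159/13

Using pₖ = aₖpₖ₋₁ + pₖ₋₂, qₖ = aₖqₖ₋₁ + qₖ₋₂ (with p₋₁=1, p₋₂=0, q₋₁=0, q₋₂=1):
  k=0: a=12, p=12, q=1
  k=1: a=4, p=49, q=4
  k=2: a=3, p=159, q=13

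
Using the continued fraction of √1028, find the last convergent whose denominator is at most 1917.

√1028 = [32; 16, 64, …] (period length 2).
Convergents:
  p_0/q_0 = 32/1
  p_1/q_1 = 513/16
  p_2/q_2 = 32864/1025
  p_3/q_3 = 526337/16416
q_2 = 1025 ≤ 1917 < 16416 = q_3, so the answer is 32864/1025.

32864/1025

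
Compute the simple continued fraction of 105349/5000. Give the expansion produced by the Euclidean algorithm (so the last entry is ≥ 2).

[21; 14, 3, 16, 3, 2]

105349 = 21*5000 + 349
5000 = 14*349 + 114
349 = 3*114 + 7
114 = 16*7 + 2
7 = 3*2 + 1
2 = 2*1 + 0  (stop)
So 105349/5000 = [21; 14, 3, 16, 3, 2].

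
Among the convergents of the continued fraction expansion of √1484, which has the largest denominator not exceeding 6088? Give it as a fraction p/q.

131401/3411

√1484 = [38; 1, 1, 10, 1, 1, 76, …] (period length 6).
Convergents:
  p_0/q_0 = 38/1
  p_1/q_1 = 39/1
  p_2/q_2 = 77/2
  p_3/q_3 = 809/21
  p_4/q_4 = 886/23
  p_5/q_5 = 1695/44
  p_6/q_6 = 129706/3367
  p_7/q_7 = 131401/3411
  p_8/q_8 = 261107/6778
q_7 = 3411 ≤ 6088 < 6778 = q_8, so the answer is 131401/3411.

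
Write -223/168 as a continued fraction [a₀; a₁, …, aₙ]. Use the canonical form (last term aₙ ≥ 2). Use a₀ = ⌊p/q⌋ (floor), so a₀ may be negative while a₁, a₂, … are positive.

-223 = -2×168 + 113
168 = 1×113 + 55
113 = 2×55 + 3
55 = 18×3 + 1
3 = 3×1 + 0  (stop)
So -223/168 = [-2; 1, 2, 18, 3].

[-2; 1, 2, 18, 3]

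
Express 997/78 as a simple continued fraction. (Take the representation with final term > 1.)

997 = 12*78 + 61
78 = 1*61 + 17
61 = 3*17 + 10
17 = 1*10 + 7
10 = 1*7 + 3
7 = 2*3 + 1
3 = 3*1 + 0  (stop)
So 997/78 = [12; 1, 3, 1, 1, 2, 3].

[12; 1, 3, 1, 1, 2, 3]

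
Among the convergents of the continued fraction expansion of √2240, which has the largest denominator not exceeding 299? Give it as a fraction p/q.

10081/213

√2240 = [47; 3, 23, 3, 94, …] (period length 4).
Convergents:
  p_0/q_0 = 47/1
  p_1/q_1 = 142/3
  p_2/q_2 = 3313/70
  p_3/q_3 = 10081/213
  p_4/q_4 = 950927/20092
q_3 = 213 ≤ 299 < 20092 = q_4, so the answer is 10081/213.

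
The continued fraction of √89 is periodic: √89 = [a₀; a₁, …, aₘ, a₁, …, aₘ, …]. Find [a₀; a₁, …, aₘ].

a₀ = ⌊√89⌋ = 9.

[9; 2, 3, 3, 2, 18]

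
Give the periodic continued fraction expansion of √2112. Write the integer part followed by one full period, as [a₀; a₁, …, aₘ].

a₀ = ⌊√2112⌋ = 45.
With m₀=0, d₀=1 and mₖ₊₁ = dₖaₖ − mₖ, dₖ₊₁ = (n − mₖ₊₁²)/dₖ, aₖ₊₁ = ⌊(a₀+mₖ₊₁)/dₖ₊₁⌋:
  k=1: m=45, d=87, a=1
  k=2: m=42, d=4, a=21
  k=3: m=42, d=87, a=1
  k=4: m=45, d=1, a=90
d=1 and a=2a₀=90 at k=4, so the next step gives (m, d) = (45, 87) again — its k=1 value — and the period has length 4.

[45; 1, 21, 1, 90]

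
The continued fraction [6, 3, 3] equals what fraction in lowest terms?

Using pₖ = aₖpₖ₋₁ + pₖ₋₂ and qₖ = aₖqₖ₋₁ + qₖ₋₂:
  k=0: a=6, p=6, q=1
  k=1: a=3, p=19, q=3
  k=2: a=3, p=63, q=10

63/10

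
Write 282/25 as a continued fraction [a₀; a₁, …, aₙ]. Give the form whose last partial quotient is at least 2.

282 = 11*25 + 7
25 = 3*7 + 4
7 = 1*4 + 3
4 = 1*3 + 1
3 = 3*1 + 0  (stop)
So 282/25 = [11; 3, 1, 1, 3].

[11; 3, 1, 1, 3]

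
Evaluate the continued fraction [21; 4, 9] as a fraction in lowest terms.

786/37

Using pₖ = aₖpₖ₋₁ + pₖ₋₂ and qₖ = aₖqₖ₋₁ + qₖ₋₂:
  k=0: a=21, p=21, q=1
  k=1: a=4, p=85, q=4
  k=2: a=9, p=786, q=37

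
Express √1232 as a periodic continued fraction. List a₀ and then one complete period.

a₀ = ⌊√1232⌋ = 35.
With m₀=0, d₀=1 and mₖ₊₁ = dₖaₖ − mₖ, dₖ₊₁ = (n − mₖ₊₁²)/dₖ, aₖ₊₁ = ⌊(a₀+mₖ₊₁)/dₖ₊₁⌋:
  k=1: m=35, d=7, a=10
  k=2: m=35, d=1, a=70
d=1 and a=2a₀=70 at k=2, so the next step gives (m, d) = (35, 7) again — its k=1 value — and the period has length 2.

[35; 10, 70]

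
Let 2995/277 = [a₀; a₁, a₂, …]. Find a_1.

1

2995 = 10·277 + 225   →  a_0 = 10
277 = 1·225 + 52   →  a_1 = 1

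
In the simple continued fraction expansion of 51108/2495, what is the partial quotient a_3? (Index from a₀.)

51108 = 20·2495 + 1208   →  a_0 = 20
2495 = 2·1208 + 79   →  a_1 = 2
1208 = 15·79 + 23   →  a_2 = 15
79 = 3·23 + 10   →  a_3 = 3

3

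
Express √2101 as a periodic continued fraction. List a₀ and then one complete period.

a₀ = ⌊√2101⌋ = 45.

[45; 1, 5, 8, 5, 1, 90]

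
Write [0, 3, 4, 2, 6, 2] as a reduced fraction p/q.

Fold from the inside: start with 2/1.
  6 + 1/2 = 13/2
  2 + 2/13 = 28/13
  4 + 13/28 = 125/28
  3 + 28/125 = 403/125
  0 + 125/403 = 125/403

125/403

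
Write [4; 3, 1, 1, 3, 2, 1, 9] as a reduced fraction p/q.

3403/795

Fold from the inside: start with 9/1.
  1 + 1/9 = 10/9
  2 + 9/10 = 29/10
  3 + 10/29 = 97/29
  1 + 29/97 = 126/97
  1 + 97/126 = 223/126
  3 + 126/223 = 795/223
  4 + 223/795 = 3403/795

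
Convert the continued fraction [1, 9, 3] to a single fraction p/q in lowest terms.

31/28

Using pₖ = aₖpₖ₋₁ + pₖ₋₂ and qₖ = aₖqₖ₋₁ + qₖ₋₂:
  k=0: a=1, p=1, q=1
  k=1: a=9, p=10, q=9
  k=2: a=3, p=31, q=28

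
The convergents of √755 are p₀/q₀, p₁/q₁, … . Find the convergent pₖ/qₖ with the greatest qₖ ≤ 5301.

√755 = [27; 2, 10, 2, 54, …] (period length 4).
Convergents:
  p_0/q_0 = 27/1
  p_1/q_1 = 55/2
  p_2/q_2 = 577/21
  p_3/q_3 = 1209/44
  p_4/q_4 = 65863/2397
  p_5/q_5 = 132935/4838
  p_6/q_6 = 1395213/50777
q_5 = 4838 ≤ 5301 < 50777 = q_6, so the answer is 132935/4838.

132935/4838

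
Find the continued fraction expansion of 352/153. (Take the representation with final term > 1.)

[2; 3, 3, 15]

352 = 2×153 + 46
153 = 3×46 + 15
46 = 3×15 + 1
15 = 15×1 + 0  (stop)
So 352/153 = [2; 3, 3, 15].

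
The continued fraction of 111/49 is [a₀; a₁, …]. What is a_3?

111 = 2·49 + 13   →  a_0 = 2
49 = 3·13 + 10   →  a_1 = 3
13 = 1·10 + 3   →  a_2 = 1
10 = 3·3 + 1   →  a_3 = 3

3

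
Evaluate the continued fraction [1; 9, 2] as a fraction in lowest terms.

Fold from the inside: start with 2/1.
  9 + 1/2 = 19/2
  1 + 2/19 = 21/19

21/19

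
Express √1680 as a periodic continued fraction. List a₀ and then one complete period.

[40; 1, 80]

a₀ = ⌊√1680⌋ = 40.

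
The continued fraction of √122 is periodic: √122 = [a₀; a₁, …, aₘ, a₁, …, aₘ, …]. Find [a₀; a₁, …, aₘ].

[11; 22]

a₀ = ⌊√122⌋ = 11.
With m₀=0, d₀=1 and mₖ₊₁ = dₖaₖ − mₖ, dₖ₊₁ = (n − mₖ₊₁²)/dₖ, aₖ₊₁ = ⌊(a₀+mₖ₊₁)/dₖ₊₁⌋:
  k=1: m=11, d=1, a=22
d=1 and a=2a₀=22 at k=1, so the next step gives (m, d) = (11, 1) again — its k=1 value — and the period has length 1.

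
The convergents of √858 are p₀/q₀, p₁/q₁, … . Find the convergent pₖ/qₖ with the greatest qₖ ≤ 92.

√858 = [29; 3, 2, 3, 58, …] (period length 4).
Convergents:
  p_0/q_0 = 29/1
  p_1/q_1 = 88/3
  p_2/q_2 = 205/7
  p_3/q_3 = 703/24
  p_4/q_4 = 40979/1399
q_3 = 24 ≤ 92 < 1399 = q_4, so the answer is 703/24.

703/24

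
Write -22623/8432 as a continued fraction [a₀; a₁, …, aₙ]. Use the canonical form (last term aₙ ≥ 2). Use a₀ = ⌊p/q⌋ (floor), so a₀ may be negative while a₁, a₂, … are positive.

-22623 = -3*8432 + 2673
8432 = 3*2673 + 413
2673 = 6*413 + 195
413 = 2*195 + 23
195 = 8*23 + 11
23 = 2*11 + 1
11 = 11*1 + 0  (stop)
So -22623/8432 = [-3; 3, 6, 2, 8, 2, 11].

[-3; 3, 6, 2, 8, 2, 11]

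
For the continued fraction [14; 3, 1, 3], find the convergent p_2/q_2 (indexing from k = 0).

Using pₖ = aₖpₖ₋₁ + pₖ₋₂, qₖ = aₖqₖ₋₁ + qₖ₋₂ (with p₋₁=1, p₋₂=0, q₋₁=0, q₋₂=1):
  k=0: a=14, p=14, q=1
  k=1: a=3, p=43, q=3
  k=2: a=1, p=57, q=4

57/4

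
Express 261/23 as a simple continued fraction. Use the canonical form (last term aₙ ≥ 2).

[11; 2, 1, 7]

261 = 11·23 + 8
23 = 2·8 + 7
8 = 1·7 + 1
7 = 7·1 + 0  (stop)
So 261/23 = [11; 2, 1, 7].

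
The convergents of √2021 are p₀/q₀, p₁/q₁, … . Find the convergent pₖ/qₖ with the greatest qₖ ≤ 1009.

43472/967

√2021 = [44; 1, 21, 2, 21, 1, 88, …] (period length 6).
Convergents:
  p_0/q_0 = 44/1
  p_1/q_1 = 45/1
  p_2/q_2 = 989/22
  p_3/q_3 = 2023/45
  p_4/q_4 = 43472/967
  p_5/q_5 = 45495/1012
q_4 = 967 ≤ 1009 < 1012 = q_5, so the answer is 43472/967.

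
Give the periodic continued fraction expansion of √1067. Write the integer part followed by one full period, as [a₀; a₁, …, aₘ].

a₀ = ⌊√1067⌋ = 32.
With m₀=0, d₀=1 and mₖ₊₁ = dₖaₖ − mₖ, dₖ₊₁ = (n − mₖ₊₁²)/dₖ, aₖ₊₁ = ⌊(a₀+mₖ₊₁)/dₖ₊₁⌋:
  k=1: m=32, d=43, a=1
  k=2: m=11, d=22, a=1
  k=3: m=11, d=43, a=1
  k=4: m=32, d=1, a=64
d=1 and a=2a₀=64 at k=4, so the next step gives (m, d) = (32, 43) again — its k=1 value — and the period has length 4.

[32; 1, 1, 1, 64]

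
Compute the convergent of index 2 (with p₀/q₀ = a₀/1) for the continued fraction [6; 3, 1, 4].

Using pₖ = aₖpₖ₋₁ + pₖ₋₂, qₖ = aₖqₖ₋₁ + qₖ₋₂ (with p₋₁=1, p₋₂=0, q₋₁=0, q₋₂=1):
  k=0: a=6, p=6, q=1
  k=1: a=3, p=19, q=3
  k=2: a=1, p=25, q=4

25/4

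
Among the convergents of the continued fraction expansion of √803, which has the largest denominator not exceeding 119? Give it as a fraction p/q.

√803 = [28; 2, 1, 27, 1, 2, 56, …] (period length 6).
Convergents:
  p_0/q_0 = 28/1
  p_1/q_1 = 57/2
  p_2/q_2 = 85/3
  p_3/q_3 = 2352/83
  p_4/q_4 = 2437/86
  p_5/q_5 = 7226/255
q_4 = 86 ≤ 119 < 255 = q_5, so the answer is 2437/86.

2437/86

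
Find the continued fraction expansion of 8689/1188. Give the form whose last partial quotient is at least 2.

[7; 3, 5, 2, 2, 6, 2]

8689 = 7×1188 + 373
1188 = 3×373 + 69
373 = 5×69 + 28
69 = 2×28 + 13
28 = 2×13 + 2
13 = 6×2 + 1
2 = 2×1 + 0  (stop)
So 8689/1188 = [7; 3, 5, 2, 2, 6, 2].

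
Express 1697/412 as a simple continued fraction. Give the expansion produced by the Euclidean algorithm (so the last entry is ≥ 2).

1697 = 4×412 + 49
412 = 8×49 + 20
49 = 2×20 + 9
20 = 2×9 + 2
9 = 4×2 + 1
2 = 2×1 + 0  (stop)
So 1697/412 = [4; 8, 2, 2, 4, 2].

[4; 8, 2, 2, 4, 2]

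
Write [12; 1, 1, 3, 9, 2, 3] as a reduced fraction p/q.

Using pₖ = aₖpₖ₋₁ + pₖ₋₂ and qₖ = aₖqₖ₋₁ + qₖ₋₂:
  k=0: a=12, p=12, q=1
  k=1: a=1, p=13, q=1
  k=2: a=1, p=25, q=2
  k=3: a=3, p=88, q=7
  k=4: a=9, p=817, q=65
  k=5: a=2, p=1722, q=137
  k=6: a=3, p=5983, q=476

5983/476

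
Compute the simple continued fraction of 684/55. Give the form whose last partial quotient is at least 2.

684 = 12·55 + 24
55 = 2·24 + 7
24 = 3·7 + 3
7 = 2·3 + 1
3 = 3·1 + 0  (stop)
So 684/55 = [12; 2, 3, 2, 3].

[12; 2, 3, 2, 3]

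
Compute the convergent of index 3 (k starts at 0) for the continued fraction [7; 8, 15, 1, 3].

919/129

Using pₖ = aₖpₖ₋₁ + pₖ₋₂, qₖ = aₖqₖ₋₁ + qₖ₋₂ (with p₋₁=1, p₋₂=0, q₋₁=0, q₋₂=1):
  k=0: a=7, p=7, q=1
  k=1: a=8, p=57, q=8
  k=2: a=15, p=862, q=121
  k=3: a=1, p=919, q=129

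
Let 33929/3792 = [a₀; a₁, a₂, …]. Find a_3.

33929 = 8·3792 + 3593   →  a_0 = 8
3792 = 1·3593 + 199   →  a_1 = 1
3593 = 18·199 + 11   →  a_2 = 18
199 = 18·11 + 1   →  a_3 = 18

18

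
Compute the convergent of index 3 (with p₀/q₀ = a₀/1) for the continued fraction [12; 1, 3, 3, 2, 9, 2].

Using pₖ = aₖpₖ₋₁ + pₖ₋₂, qₖ = aₖqₖ₋₁ + qₖ₋₂ (with p₋₁=1, p₋₂=0, q₋₁=0, q₋₂=1):
  k=0: a=12, p=12, q=1
  k=1: a=1, p=13, q=1
  k=2: a=3, p=51, q=4
  k=3: a=3, p=166, q=13

166/13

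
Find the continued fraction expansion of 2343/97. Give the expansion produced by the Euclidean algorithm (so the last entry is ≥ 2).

[24; 6, 2, 7]

2343 = 24×97 + 15
97 = 6×15 + 7
15 = 2×7 + 1
7 = 7×1 + 0  (stop)
So 2343/97 = [24; 6, 2, 7].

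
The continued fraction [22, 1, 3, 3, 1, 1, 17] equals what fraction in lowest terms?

Using pₖ = aₖpₖ₋₁ + pₖ₋₂ and qₖ = aₖqₖ₋₁ + qₖ₋₂:
  k=0: a=22, p=22, q=1
  k=1: a=1, p=23, q=1
  k=2: a=3, p=91, q=4
  k=3: a=3, p=296, q=13
  k=4: a=1, p=387, q=17
  k=5: a=1, p=683, q=30
  k=6: a=17, p=11998, q=527

11998/527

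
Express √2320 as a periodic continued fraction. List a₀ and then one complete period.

[48; 6, 96]

a₀ = ⌊√2320⌋ = 48.
With m₀=0, d₀=1 and mₖ₊₁ = dₖaₖ − mₖ, dₖ₊₁ = (n − mₖ₊₁²)/dₖ, aₖ₊₁ = ⌊(a₀+mₖ₊₁)/dₖ₊₁⌋:
  k=1: m=48, d=16, a=6
  k=2: m=48, d=1, a=96
d=1 and a=2a₀=96 at k=2, so the next step gives (m, d) = (48, 16) again — its k=1 value — and the period has length 2.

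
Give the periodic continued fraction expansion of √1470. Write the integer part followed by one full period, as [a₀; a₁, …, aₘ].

a₀ = ⌊√1470⌋ = 38.
With m₀=0, d₀=1 and mₖ₊₁ = dₖaₖ − mₖ, dₖ₊₁ = (n − mₖ₊₁²)/dₖ, aₖ₊₁ = ⌊(a₀+mₖ₊₁)/dₖ₊₁⌋:
  k=1: m=38, d=26, a=2
  k=2: m=14, d=49, a=1
  k=3: m=35, d=5, a=14
  k=4: m=35, d=49, a=1
  k=5: m=14, d=26, a=2
  k=6: m=38, d=1, a=76
d=1 and a=2a₀=76 at k=6, so the next step gives (m, d) = (38, 26) again — its k=1 value — and the period has length 6.

[38; 2, 1, 14, 1, 2, 76]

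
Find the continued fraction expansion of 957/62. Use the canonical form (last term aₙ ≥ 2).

957 = 15*62 + 27
62 = 2*27 + 8
27 = 3*8 + 3
8 = 2*3 + 2
3 = 1*2 + 1
2 = 2*1 + 0  (stop)
So 957/62 = [15; 2, 3, 2, 1, 2].

[15; 2, 3, 2, 1, 2]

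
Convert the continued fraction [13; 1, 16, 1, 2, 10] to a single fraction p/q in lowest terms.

Fold from the inside: start with 10/1.
  2 + 1/10 = 21/10
  1 + 10/21 = 31/21
  16 + 21/31 = 517/31
  1 + 31/517 = 548/517
  13 + 517/548 = 7641/548

7641/548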